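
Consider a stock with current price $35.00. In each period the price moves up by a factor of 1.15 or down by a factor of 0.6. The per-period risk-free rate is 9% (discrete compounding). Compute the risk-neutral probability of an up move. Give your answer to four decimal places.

p = 0.8909

Risk-neutral probability p = (1 + 0.09 − 0.6)/(1.15 − 0.6) = 0.4900/0.5500 = 0.8909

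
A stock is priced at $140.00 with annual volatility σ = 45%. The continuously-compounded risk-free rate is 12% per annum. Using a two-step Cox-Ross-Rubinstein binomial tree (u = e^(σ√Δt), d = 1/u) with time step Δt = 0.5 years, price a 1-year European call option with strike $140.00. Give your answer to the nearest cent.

$29.49

CRR parameters: u = e^(σ√Δt) = e^(0.45·√0.5) = 1.3746, d = 1/u = 0.7275
Per-period rate: rΔt = 0.12·0.5 = 0.06, so R = e^0.06 = 1.0618
Risk-neutral probability p = (e^0.06 − 0.7275)/(1.3746 − 0.7275) = 0.3344/0.6472 = 0.5167
Terminal stock prices: S_uu = 264.6, S_ud = 140, S_dd = 74.09
Terminal payoffs (S − K): max(124.6, 0) = 124.6, max(0, 0) = 0, max(-65.91, 0) = 0
Node u (S = 192.5): V_u = e^(−0.06)·[0.5167·124.5522 + 0.4833·0.0000] = 60.6038
Node d (S = 101.8): V_d = e^(−0.06)·[0.5167·0.0000 + 0.4833·0.0000] = 0.0000
Node 0 (S = 140): V_0 = e^(−0.06)·[0.5167·60.6038 + 0.4833·0.0000] = 29.4882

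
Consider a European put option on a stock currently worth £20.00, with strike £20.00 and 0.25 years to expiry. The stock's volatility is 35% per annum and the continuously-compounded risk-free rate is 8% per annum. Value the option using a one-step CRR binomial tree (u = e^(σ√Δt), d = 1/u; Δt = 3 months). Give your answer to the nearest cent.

£1.53

CRR parameters: u = e^(σ√Δt) = e^(0.35·√0.25) = 1.1912, d = 1/u = 0.8395
Per-period rate: rΔt = 0.08·0.25 = 0.02, so R = e^0.02 = 1.0202
Risk-neutral probability p = (e^0.02 − 0.8395)/(1.1912 − 0.8395) = 0.1807/0.3518 = 0.5138
Terminal stock prices: S_u = 23.82, S_d = 16.79
Terminal payoffs (K − S): max(-3.825, 0) = 0, max(3.211, 0) = 3.211
Node 0 (S = 20): V_0 = e^(−0.02)·[0.5138·0.0000 + 0.4862·3.2109] = 1.5303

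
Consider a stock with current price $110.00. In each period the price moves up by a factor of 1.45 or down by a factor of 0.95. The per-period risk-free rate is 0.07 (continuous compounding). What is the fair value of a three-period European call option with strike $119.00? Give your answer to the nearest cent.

Risk-neutral probability p = (e^0.07 − 0.95)/(1.45 − 0.95) = 0.1225/0.5000 = 0.2450
Terminal stock prices: S_uuu = 335.3, S_uud = 219.7, S_udd = 143.9, S_ddd = 94.31
Terminal payoffs (S − K): max(216.3, 0) = 216.3, max(100.7, 0) = 100.7, max(24.95, 0) = 24.95, max(-24.69, 0) = 0
Node uu (S = 231.3): V_uu = e^(−0.07)·[0.2450·216.3487 + 0.7550·100.7113] = 120.3201
Node ud (S = 151.5): V_ud = e^(−0.07)·[0.2450·100.7113 + 0.7550·24.9487] = 40.5701
Node dd (S = 99.27): V_dd = e^(−0.07)·[0.2450·24.9487 + 0.7550·0.0000] = 5.6996
Node u (S = 159.5): V_u = e^(−0.07)·[0.2450·120.3201 + 0.7550·40.5701] = 56.0464
Node d (S = 104.5): V_d = e^(−0.07)·[0.2450·40.5701 + 0.7550·5.6996] = 13.2805
Node 0 (S = 110): V_0 = e^(−0.07)·[0.2450·56.0464 + 0.7550·13.2805] = 22.1526

$22.15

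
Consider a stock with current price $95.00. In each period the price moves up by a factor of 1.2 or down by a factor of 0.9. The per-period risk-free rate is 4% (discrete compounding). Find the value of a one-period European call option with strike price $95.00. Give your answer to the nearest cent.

$8.53

Risk-neutral probability p = (1 + 0.04 − 0.9)/(1.2 − 0.9) = 0.1400/0.3000 = 0.4667
Terminal stock prices: S_u = 114, S_d = 85.5
Terminal payoffs (S − K): max(19, 0) = 19, max(-9.5, 0) = 0
Node 0 (S = 95): V_0 = 1/1.04·[0.4667·19.0000 + 0.5333·0.0000] = 8.5256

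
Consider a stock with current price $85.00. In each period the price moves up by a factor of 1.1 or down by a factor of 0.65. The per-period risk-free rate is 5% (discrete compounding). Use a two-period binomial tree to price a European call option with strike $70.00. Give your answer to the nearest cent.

Risk-neutral probability p = (1 + 0.05 − 0.65)/(1.1 − 0.65) = 0.4000/0.4500 = 0.8889
Terminal stock prices: S_uu = 102.9, S_ud = 60.78, S_dd = 35.91
Terminal payoffs (S − K): max(32.85, 0) = 32.85, max(-9.225, 0) = 0, max(-34.09, 0) = 0
Node u (S = 93.5): V_u = 1/1.05·[0.8889·32.8500 + 0.1111·0.0000] = 27.8095
Node d (S = 55.25): V_d = 1/1.05·[0.8889·0.0000 + 0.1111·0.0000] = 0.0000
Node 0 (S = 85): V_0 = 1/1.05·[0.8889·27.8095 + 0.1111·0.0000] = 23.5425

$23.54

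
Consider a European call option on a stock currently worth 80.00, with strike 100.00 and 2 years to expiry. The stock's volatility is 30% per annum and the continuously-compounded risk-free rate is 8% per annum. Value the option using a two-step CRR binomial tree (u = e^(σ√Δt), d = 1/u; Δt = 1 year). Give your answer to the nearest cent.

12.33

CRR parameters: u = e^(σ√Δt) = e^(0.3·√1) = 1.3499, d = 1/u = 0.7408
Per-period rate: rΔt = 0.08·1 = 0.08, so R = e^0.08 = 1.0833
Risk-neutral probability p = (e^0.08 − 0.7408)/(1.3499 − 0.7408) = 0.3425/0.6090 = 0.5623
Terminal stock prices: S_uu = 145.8, S_ud = 80, S_dd = 43.9
Terminal payoffs (S − K): max(45.77, 0) = 45.77, max(-20, 0) = 0, max(-56.1, 0) = 0
Node u (S = 108): V_u = e^(−0.08)·[0.5623·45.7695 + 0.4377·0.0000] = 23.7579
Node d (S = 59.27): V_d = e^(−0.08)·[0.5623·0.0000 + 0.4377·0.0000] = 0.0000
Node 0 (S = 80): V_0 = e^(−0.08)·[0.5623·23.7579 + 0.4377·0.0000] = 12.3321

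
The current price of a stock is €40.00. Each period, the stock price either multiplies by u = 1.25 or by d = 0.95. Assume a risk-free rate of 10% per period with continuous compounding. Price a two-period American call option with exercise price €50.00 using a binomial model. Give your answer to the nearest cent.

€2.74

Risk-neutral probability p = (e^0.1 − 0.95)/(1.25 − 0.95) = 0.1552/0.3000 = 0.5172
Terminal stock prices: S_uu = 62.5, S_ud = 47.5, S_dd = 36.1
Terminal payoffs (S − K): max(12.5, 0) = 12.5, max(-2.5, 0) = 0, max(-13.9, 0) = 0
Node u (S = 50): continuation = e^(−0.1)·[0.5172·12.5000 + 0.4828·0.0000] = 5.8502; exercise value = 0.0000 ≤ continuation, so V_u = 5.8502
Node d (S = 38): continuation = e^(−0.1)·[0.5172·0.0000 + 0.4828·0.0000] = 0.0000; exercise value = 0.0000 ≤ continuation, so V_d = 0.0000
Node 0 (S = 40): continuation = e^(−0.1)·[0.5172·5.8502 + 0.4828·0.0000] = 2.7380; exercise value = 0.0000 ≤ continuation, so V_0 = 2.7380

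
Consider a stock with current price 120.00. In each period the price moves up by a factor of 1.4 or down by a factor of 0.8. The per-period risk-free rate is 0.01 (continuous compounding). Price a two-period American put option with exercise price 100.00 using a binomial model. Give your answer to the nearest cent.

9.61

Risk-neutral probability p = (e^0.01 − 0.8)/(1.4 − 0.8) = 0.2101/0.6000 = 0.3501
Terminal stock prices: S_uu = 235.2, S_ud = 134.4, S_dd = 76.8
Terminal payoffs (K − S): max(-135.2, 0) = 0, max(-34.4, 0) = 0, max(23.2, 0) = 23.2
Node u (S = 168): continuation = e^(−0.01)·[0.3501·0.0000 + 0.6499·0.0000] = 0.0000; exercise value = 0.0000 ≤ continuation, so V_u = 0.0000
Node d (S = 96): continuation = e^(−0.01)·[0.3501·0.0000 + 0.6499·23.2000] = 14.9280; exercise value = 4.0000 ≤ continuation, so V_d = 14.9280
Node 0 (S = 120): continuation = e^(−0.01)·[0.3501·0.0000 + 0.6499·14.9280] = 9.6054; exercise value = 0.0000 ≤ continuation, so V_0 = 9.6054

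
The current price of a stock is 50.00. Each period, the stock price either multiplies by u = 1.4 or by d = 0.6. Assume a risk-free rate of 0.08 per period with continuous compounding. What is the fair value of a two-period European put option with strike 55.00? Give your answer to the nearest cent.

Risk-neutral probability p = (e^0.08 − 0.6)/(1.4 − 0.6) = 0.4833/0.8000 = 0.6041
Terminal stock prices: S_uu = 98, S_ud = 42, S_dd = 18
Terminal payoffs (K − S): max(-43, 0) = 0, max(13, 0) = 13, max(37, 0) = 37
Node u (S = 70): V_u = e^(−0.08)·[0.6041·0.0000 + 0.3959·13.0000] = 4.7509
Node d (S = 30): V_d = e^(−0.08)·[0.6041·13.0000 + 0.3959·37.0000] = 20.7714
Node 0 (S = 50): V_0 = e^(−0.08)·[0.6041·4.7509 + 0.3959·20.7714] = 10.2404

10.24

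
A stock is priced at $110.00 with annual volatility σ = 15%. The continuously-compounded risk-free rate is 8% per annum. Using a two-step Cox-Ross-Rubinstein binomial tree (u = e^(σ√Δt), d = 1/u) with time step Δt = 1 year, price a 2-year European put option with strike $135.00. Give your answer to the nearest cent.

CRR parameters: u = e^(σ√Δt) = e^(0.15·√1) = 1.1618, d = 1/u = 0.8607
Per-period rate: rΔt = 0.08·1 = 0.08, so R = e^0.08 = 1.0833
Risk-neutral probability p = (e^0.08 − 0.8607)/(1.1618 − 0.8607) = 0.2226/0.3011 = 0.7392
Terminal stock prices: S_uu = 148.5, S_ud = 110, S_dd = 81.49
Terminal payoffs (K − S): max(-13.48, 0) = 0, max(25, 0) = 25, max(53.51, 0) = 53.51
Node u (S = 127.8): V_u = e^(−0.08)·[0.7392·0.0000 + 0.2608·25.0000] = 6.0197
Node d (S = 94.68): V_d = e^(−0.08)·[0.7392·25.0000 + 0.2608·53.5100] = 29.9428
Node 0 (S = 110): V_0 = e^(−0.08)·[0.7392·6.0197 + 0.2608·29.9428] = 11.3174

$11.32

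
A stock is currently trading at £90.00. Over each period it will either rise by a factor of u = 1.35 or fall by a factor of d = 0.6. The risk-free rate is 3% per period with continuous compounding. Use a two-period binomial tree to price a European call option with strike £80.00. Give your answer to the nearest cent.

Risk-neutral probability p = (e^0.03 − 0.6)/(1.35 − 0.6) = 0.4305/0.7500 = 0.5739
Terminal stock prices: S_uu = 164, S_ud = 72.9, S_dd = 32.4
Terminal payoffs (S − K): max(84.03, 0) = 84.03, max(-7.1, 0) = 0, max(-47.6, 0) = 0
Node u (S = 121.5): V_u = e^(−0.03)·[0.5739·84.0250 + 0.4261·0.0000] = 46.8000
Node d (S = 54): V_d = e^(−0.03)·[0.5739·0.0000 + 0.4261·0.0000] = 0.0000
Node 0 (S = 90): V_0 = e^(−0.03)·[0.5739·46.8000 + 0.4261·0.0000] = 26.0665

£26.07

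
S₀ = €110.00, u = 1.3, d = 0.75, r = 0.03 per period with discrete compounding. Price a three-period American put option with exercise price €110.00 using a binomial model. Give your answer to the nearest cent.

Risk-neutral probability p = (1 + 0.03 − 0.75)/(1.3 − 0.75) = 0.2800/0.5500 = 0.5091
Terminal stock prices: S_uuu = 241.7, S_uud = 139.4, S_udd = 80.44, S_ddd = 46.41
Terminal payoffs (K − S): max(-131.7, 0) = 0, max(-29.43, 0) = 0, max(29.56, 0) = 29.56, max(63.59, 0) = 63.59
Node uu (S = 185.9): continuation = 1/1.03·[0.5091·0.0000 + 0.4909·0.0000] = 0.0000; exercise value = 0.0000 ≤ continuation, so V_uu = 0.0000
Node ud (S = 107.2): continuation = 1/1.03·[0.5091·0.0000 + 0.4909·29.5625] = 14.0898; exercise value = 2.7500 ≤ continuation, so V_ud = 14.0898
Node dd (S = 61.88): continuation = 1/1.03·[0.5091·29.5625 + 0.4909·63.5938] = 44.9211; exercise value = 48.1250 > continuation, so V_dd = 48.1250 (exercise)
Node u (S = 143): continuation = 1/1.03·[0.5091·0.0000 + 0.4909·14.0898] = 6.7154; exercise value = 0.0000 ≤ continuation, so V_u = 6.7154
Node d (S = 82.5): continuation = 1/1.03·[0.5091·14.0898 + 0.4909·48.1250] = 29.9010; exercise value = 27.5000 ≤ continuation, so V_d = 29.9010
Node 0 (S = 110): continuation = 1/1.03·[0.5091·6.7154 + 0.4909·29.9010] = 17.5703; exercise value = 0.0000 ≤ continuation, so V_0 = 17.5703

€17.57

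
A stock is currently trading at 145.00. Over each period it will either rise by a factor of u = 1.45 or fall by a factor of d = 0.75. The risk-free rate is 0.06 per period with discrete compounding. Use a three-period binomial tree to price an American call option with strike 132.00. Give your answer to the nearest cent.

Risk-neutral probability p = (1 + 0.06 − 0.75)/(1.45 − 0.75) = 0.3100/0.7000 = 0.4429
Terminal stock prices: S_uuu = 442.1, S_uud = 228.6, S_udd = 118.3, S_ddd = 61.17
Terminal payoffs (S − K): max(310.1, 0) = 310.1, max(96.65, 0) = 96.65, max(-13.73, 0) = 0, max(-70.83, 0) = 0
Node uu (S = 304.9): continuation = 1/1.06·[0.4429·310.0506 + 0.5571·96.6469] = 180.3342; exercise value = 172.8625 ≤ continuation, so V_uu = 180.3342
Node ud (S = 157.7): continuation = 1/1.06·[0.4429·96.6469 + 0.5571·0.0000] = 40.3781; exercise value = 25.6875 ≤ continuation, so V_ud = 40.3781
Node dd (S = 81.56): continuation = 1/1.06·[0.4429·0.0000 + 0.5571·0.0000] = 0.0000; exercise value = 0.0000 ≤ continuation, so V_dd = 0.0000
Node u (S = 210.2): continuation = 1/1.06·[0.4429·180.3342 + 0.5571·40.3781] = 96.5648; exercise value = 78.2500 ≤ continuation, so V_u = 96.5648
Node d (S = 108.8): continuation = 1/1.06·[0.4429·40.3781 + 0.5571·0.0000] = 16.8695; exercise value = 0.0000 ≤ continuation, so V_d = 16.8695
Node 0 (S = 145): continuation = 1/1.06·[0.4429·96.5648 + 0.5571·16.8695] = 49.2105; exercise value = 13.0000 ≤ continuation, so V_0 = 49.2105

49.21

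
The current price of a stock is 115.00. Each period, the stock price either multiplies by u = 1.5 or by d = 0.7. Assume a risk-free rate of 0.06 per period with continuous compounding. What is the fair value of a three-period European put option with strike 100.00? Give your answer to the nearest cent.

Risk-neutral probability p = (e^0.06 − 0.7)/(1.5 − 0.7) = 0.3618/0.8000 = 0.4523
Terminal stock prices: S_uuu = 388.1, S_uud = 181.1, S_udd = 84.52, S_ddd = 39.44
Terminal payoffs (K − S): max(-288.1, 0) = 0, max(-81.12, 0) = 0, max(15.48, 0) = 15.48, max(60.56, 0) = 60.56
Node uu (S = 258.8): V_uu = e^(−0.06)·[0.4523·0.0000 + 0.5477·0.0000] = 0.0000
Node ud (S = 120.7): V_ud = e^(−0.06)·[0.4523·0.0000 + 0.5477·15.4750] = 7.9821
Node dd (S = 56.35): V_dd = e^(−0.06)·[0.4523·15.4750 + 0.5477·60.5550] = 37.8265
Node u (S = 172.5): V_u = e^(−0.06)·[0.4523·0.0000 + 0.5477·7.9821] = 4.1173
Node d (S = 80.5): V_d = e^(−0.06)·[0.4523·7.9821 + 0.5477·37.8265] = 22.9112
Node 0 (S = 115): V_0 = e^(−0.06)·[0.4523·4.1173 + 0.5477·22.9112] = 13.5716

13.57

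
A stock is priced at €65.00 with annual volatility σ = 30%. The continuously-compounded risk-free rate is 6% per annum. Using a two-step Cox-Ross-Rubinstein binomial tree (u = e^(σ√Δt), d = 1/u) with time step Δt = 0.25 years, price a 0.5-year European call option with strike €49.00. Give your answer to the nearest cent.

€17.64

CRR parameters: u = e^(σ√Δt) = e^(0.3·√0.25) = 1.1618, d = 1/u = 0.8607
Per-period rate: rΔt = 0.06·0.25 = 0.015, so R = e^0.015 = 1.0151
Risk-neutral probability p = (e^0.015 − 0.8607)/(1.1618 − 0.8607) = 0.1544/0.3011 = 0.5128
Terminal stock prices: S_uu = 87.74, S_ud = 65, S_dd = 48.15
Terminal payoffs (S − K): max(38.74, 0) = 38.74, max(16, 0) = 16, max(-0.8468, 0) = 0
Node u (S = 75.52): V_u = e^(−0.015)·[0.5128·38.7408 + 0.4872·16.0000] = 27.2487
Node d (S = 55.95): V_d = e^(−0.015)·[0.5128·16.0000 + 0.4872·0.0000] = 8.0820
Node 0 (S = 65): V_0 = e^(−0.015)·[0.5128·27.2487 + 0.4872·8.0820] = 17.6433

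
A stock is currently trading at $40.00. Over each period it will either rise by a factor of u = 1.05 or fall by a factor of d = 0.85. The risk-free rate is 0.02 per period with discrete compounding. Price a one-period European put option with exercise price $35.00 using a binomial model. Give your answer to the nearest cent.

$0.15

Risk-neutral probability p = (1 + 0.02 − 0.85)/(1.05 − 0.85) = 0.1700/0.2000 = 0.8500
Terminal stock prices: S_u = 42, S_d = 34
Terminal payoffs (K − S): max(-7, 0) = 0, max(1, 0) = 1
Node 0 (S = 40): V_0 = 1/1.02·[0.8500·0.0000 + 0.1500·1.0000] = 0.1471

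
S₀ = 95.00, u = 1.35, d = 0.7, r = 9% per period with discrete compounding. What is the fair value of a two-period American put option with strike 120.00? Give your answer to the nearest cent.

25.74

Risk-neutral probability p = (1 + 0.09 − 0.7)/(1.35 − 0.7) = 0.3900/0.6500 = 0.6000
Terminal stock prices: S_uu = 173.1, S_ud = 89.77, S_dd = 46.55
Terminal payoffs (K − S): max(-53.14, 0) = 0, max(30.23, 0) = 30.23, max(73.45, 0) = 73.45
Node u (S = 128.2): continuation = 1/1.09·[0.6000·0.0000 + 0.4000·30.2250] = 11.0917; exercise value = 0.0000 ≤ continuation, so V_u = 11.0917
Node d (S = 66.5): continuation = 1/1.09·[0.6000·30.2250 + 0.4000·73.4500] = 43.5917; exercise value = 53.5000 > continuation, so V_d = 53.5000 (exercise)
Node 0 (S = 95): continuation = 1/1.09·[0.6000·11.0917 + 0.4000·53.5000] = 25.7386; exercise value = 25.0000 ≤ continuation, so V_0 = 25.7386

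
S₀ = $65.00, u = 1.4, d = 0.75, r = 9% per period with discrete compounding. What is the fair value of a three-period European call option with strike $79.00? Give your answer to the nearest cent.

Risk-neutral probability p = (1 + 0.09 − 0.75)/(1.4 − 0.75) = 0.3400/0.6500 = 0.5231
Terminal stock prices: S_uuu = 178.4, S_uud = 95.55, S_udd = 51.19, S_ddd = 27.42
Terminal payoffs (S − K): max(99.36, 0) = 99.36, max(16.55, 0) = 16.55, max(-27.81, 0) = 0, max(-51.58, 0) = 0
Node uu (S = 127.4): V_uu = 1/1.09·[0.5231·99.3600 + 0.4769·16.5500] = 54.9229
Node ud (S = 68.25): V_ud = 1/1.09·[0.5231·16.5500 + 0.4769·0.0000] = 7.9421
Node dd (S = 36.56): V_dd = 1/1.09·[0.5231·0.0000 + 0.4769·0.0000] = 0.0000
Node u (S = 91): V_u = 1/1.09·[0.5231·54.9229 + 0.4769·7.9421] = 29.8318
Node d (S = 48.75): V_d = 1/1.09·[0.5231·7.9421 + 0.4769·0.0000] = 3.8113
Node 0 (S = 65): V_0 = 1/1.09·[0.5231·29.8318 + 0.4769·3.8113] = 15.9835

$15.98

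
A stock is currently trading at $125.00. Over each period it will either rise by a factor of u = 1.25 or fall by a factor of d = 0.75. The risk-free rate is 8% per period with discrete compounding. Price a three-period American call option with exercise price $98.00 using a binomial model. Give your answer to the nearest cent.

Risk-neutral probability p = (1 + 0.08 − 0.75)/(1.25 − 0.75) = 0.3300/0.5000 = 0.6600
Terminal stock prices: S_uuu = 244.1, S_uud = 146.5, S_udd = 87.89, S_ddd = 52.73
Terminal payoffs (S − K): max(146.1, 0) = 146.1, max(48.48, 0) = 48.48, max(-10.11, 0) = 0, max(-45.27, 0) = 0
Node uu (S = 195.3): continuation = 1/1.08·[0.6600·146.1406 + 0.3400·48.4844] = 104.5718; exercise value = 97.3125 ≤ continuation, so V_uu = 104.5718
Node ud (S = 117.2): continuation = 1/1.08·[0.6600·48.4844 + 0.3400·0.0000] = 29.6293; exercise value = 19.1875 ≤ continuation, so V_ud = 29.6293
Node dd (S = 70.31): continuation = 1/1.08·[0.6600·0.0000 + 0.3400·0.0000] = 0.0000; exercise value = 0.0000 ≤ continuation, so V_dd = 0.0000
Node u (S = 156.2): continuation = 1/1.08·[0.6600·104.5718 + 0.3400·29.6293] = 73.2327; exercise value = 58.2500 ≤ continuation, so V_u = 73.2327
Node d (S = 93.75): continuation = 1/1.08·[0.6600·29.6293 + 0.3400·0.0000] = 18.1068; exercise value = 0.0000 ≤ continuation, so V_d = 18.1068
Node 0 (S = 125): continuation = 1/1.08·[0.6600·73.2327 + 0.3400·18.1068] = 50.4536; exercise value = 27.0000 ≤ continuation, so V_0 = 50.4536

$50.45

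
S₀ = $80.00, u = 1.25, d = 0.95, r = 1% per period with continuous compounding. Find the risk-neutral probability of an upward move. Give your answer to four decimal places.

p = 0.2002

Risk-neutral probability p = (e^0.01 − 0.95)/(1.25 − 0.95) = 0.0601/0.3000 = 0.2002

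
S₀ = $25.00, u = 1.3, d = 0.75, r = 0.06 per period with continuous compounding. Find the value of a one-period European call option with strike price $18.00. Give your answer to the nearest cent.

$8.05

Risk-neutral probability p = (e^0.06 − 0.75)/(1.3 − 0.75) = 0.3118/0.5500 = 0.5670
Terminal stock prices: S_u = 32.5, S_d = 18.75
Terminal payoffs (S − K): max(14.5, 0) = 14.5, max(0.75, 0) = 0.75
Node 0 (S = 25): V_0 = e^(−0.06)·[0.5670·14.5000 + 0.4330·0.7500] = 8.0482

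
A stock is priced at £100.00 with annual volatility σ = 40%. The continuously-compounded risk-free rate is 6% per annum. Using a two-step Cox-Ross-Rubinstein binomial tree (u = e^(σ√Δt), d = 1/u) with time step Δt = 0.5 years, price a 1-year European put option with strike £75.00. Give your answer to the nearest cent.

£4.58

CRR parameters: u = e^(σ√Δt) = e^(0.4·√0.5) = 1.3269, d = 1/u = 0.7536
Per-period rate: rΔt = 0.06·0.5 = 0.03, so R = e^0.03 = 1.0305
Risk-neutral probability p = (e^0.03 − 0.7536)/(1.3269 − 0.7536) = 0.2768/0.5733 = 0.4829
Terminal stock prices: S_uu = 176.1, S_ud = 100, S_dd = 56.8
Terminal payoffs (K − S): max(-101.1, 0) = 0, max(-25, 0) = 0, max(18.2, 0) = 18.2
Node u (S = 132.7): V_u = e^(−0.03)·[0.4829·0.0000 + 0.5171·0.0000] = 0.0000
Node d (S = 75.36): V_d = e^(−0.03)·[0.4829·0.0000 + 0.5171·18.2029] = 9.1349
Node 0 (S = 100): V_0 = e^(−0.03)·[0.4829·0.0000 + 0.5171·9.1349] = 4.5842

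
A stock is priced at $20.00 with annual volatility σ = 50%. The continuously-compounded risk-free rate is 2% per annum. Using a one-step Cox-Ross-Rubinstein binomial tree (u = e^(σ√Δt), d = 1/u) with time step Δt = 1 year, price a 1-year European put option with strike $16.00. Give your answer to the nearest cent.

CRR parameters: u = e^(σ√Δt) = e^(0.5·√1) = 1.6487, d = 1/u = 0.6065
Per-period rate: rΔt = 0.02·1 = 0.02, so R = e^0.02 = 1.0202
Risk-neutral probability p = (e^0.02 − 0.6065)/(1.6487 − 0.6065) = 0.4137/1.0422 = 0.3969
Terminal stock prices: S_u = 32.97, S_d = 12.13
Terminal payoffs (K − S): max(-16.97, 0) = 0, max(3.869, 0) = 3.869
Node 0 (S = 20): V_0 = e^(−0.02)·[0.3969·0.0000 + 0.6031·3.8694] = 2.2873

$2.29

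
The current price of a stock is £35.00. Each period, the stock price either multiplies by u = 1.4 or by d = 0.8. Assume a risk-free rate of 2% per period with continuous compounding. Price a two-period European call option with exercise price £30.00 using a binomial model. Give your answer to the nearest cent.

Risk-neutral probability p = (e^0.02 − 0.8)/(1.4 − 0.8) = 0.2202/0.6000 = 0.3670
Terminal stock prices: S_uu = 68.6, S_ud = 39.2, S_dd = 22.4
Terminal payoffs (S − K): max(38.6, 0) = 38.6, max(9.2, 0) = 9.2, max(-7.6, 0) = 0
Node u (S = 49): V_u = e^(−0.02)·[0.3670·38.6000 + 0.6330·9.2000] = 19.5940
Node d (S = 28): V_d = e^(−0.02)·[0.3670·9.2000 + 0.6330·0.0000] = 3.3096
Node 0 (S = 35): V_0 = e^(−0.02)·[0.3670·19.5940 + 0.6330·3.3096] = 9.1021

£9.10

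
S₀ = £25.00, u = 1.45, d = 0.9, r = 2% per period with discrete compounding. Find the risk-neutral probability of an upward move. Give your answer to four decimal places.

Risk-neutral probability p = (1 + 0.02 − 0.9)/(1.45 − 0.9) = 0.1200/0.5500 = 0.2182

p = 0.2182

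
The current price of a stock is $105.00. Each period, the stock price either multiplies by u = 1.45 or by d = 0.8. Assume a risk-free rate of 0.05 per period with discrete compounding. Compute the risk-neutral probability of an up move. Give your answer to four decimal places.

p = 0.3846

Risk-neutral probability p = (1 + 0.05 − 0.8)/(1.45 − 0.8) = 0.2500/0.6500 = 0.3846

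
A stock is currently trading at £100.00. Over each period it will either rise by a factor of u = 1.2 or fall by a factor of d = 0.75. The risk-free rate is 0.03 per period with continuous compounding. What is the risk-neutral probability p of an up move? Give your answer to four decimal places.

p = 0.6232

Risk-neutral probability p = (e^0.03 − 0.75)/(1.2 − 0.75) = 0.2805/0.4500 = 0.6232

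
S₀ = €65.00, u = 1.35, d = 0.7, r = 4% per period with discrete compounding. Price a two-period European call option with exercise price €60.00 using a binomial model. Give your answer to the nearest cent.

Risk-neutral probability p = (1 + 0.04 − 0.7)/(1.35 − 0.7) = 0.3400/0.6500 = 0.5231
Terminal stock prices: S_uu = 118.5, S_ud = 61.42, S_dd = 31.85
Terminal payoffs (S − K): max(58.46, 0) = 58.46, max(1.425, 0) = 1.425, max(-28.15, 0) = 0
Node u (S = 87.75): V_u = 1/1.04·[0.5231·58.4625 + 0.4769·1.4250] = 30.0577
Node d (S = 45.5): V_d = 1/1.04·[0.5231·1.4250 + 0.4769·0.0000] = 0.7167
Node 0 (S = 65): V_0 = 1/1.04·[0.5231·30.0577 + 0.4769·0.7167] = 15.4464

€15.45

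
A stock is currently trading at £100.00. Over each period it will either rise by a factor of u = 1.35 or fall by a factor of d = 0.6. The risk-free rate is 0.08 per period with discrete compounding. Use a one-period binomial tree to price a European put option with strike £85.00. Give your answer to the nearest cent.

Risk-neutral probability p = (1 + 0.08 − 0.6)/(1.35 − 0.6) = 0.4800/0.7500 = 0.6400
Terminal stock prices: S_u = 135, S_d = 60
Terminal payoffs (K − S): max(-50, 0) = 0, max(25, 0) = 25
Node 0 (S = 100): V_0 = 1/1.08·[0.6400·0.0000 + 0.3600·25.0000] = 8.3333

£8.33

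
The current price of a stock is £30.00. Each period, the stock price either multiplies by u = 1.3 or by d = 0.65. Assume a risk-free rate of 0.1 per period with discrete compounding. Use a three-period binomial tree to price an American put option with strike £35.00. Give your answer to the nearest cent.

£6.26

Risk-neutral probability p = (1 + 0.1 − 0.65)/(1.3 − 0.65) = 0.4500/0.6500 = 0.6923
Terminal stock prices: S_uuu = 65.91, S_uud = 32.96, S_udd = 16.48, S_ddd = 8.239
Terminal payoffs (K − S): max(-30.91, 0) = 0, max(2.045, 0) = 2.045, max(18.52, 0) = 18.52, max(26.76, 0) = 26.76
Node uu (S = 50.7): continuation = 1/1.1·[0.6923·0.0000 + 0.3077·2.0450] = 0.5720; exercise value = 0.0000 ≤ continuation, so V_uu = 0.5720
Node ud (S = 25.35): continuation = 1/1.1·[0.6923·2.0450 + 0.3077·18.5225] = 6.4682; exercise value = 9.6500 > continuation, so V_ud = 9.6500 (exercise)
Node dd (S = 12.68): continuation = 1/1.1·[0.6923·18.5225 + 0.3077·26.7613] = 19.1432; exercise value = 22.3250 > continuation, so V_dd = 22.3250 (exercise)
Node u (S = 39): continuation = 1/1.1·[0.6923·0.5720 + 0.3077·9.6500] = 3.0593; exercise value = 0.0000 ≤ continuation, so V_u = 3.0593
Node d (S = 19.5): continuation = 1/1.1·[0.6923·9.6500 + 0.3077·22.3250] = 12.3182; exercise value = 15.5000 > continuation, so V_d = 15.5000 (exercise)
Node 0 (S = 30): continuation = 1/1.1·[0.6923·3.0593 + 0.3077·15.5000] = 6.2611; exercise value = 5.0000 ≤ continuation, so V_0 = 6.2611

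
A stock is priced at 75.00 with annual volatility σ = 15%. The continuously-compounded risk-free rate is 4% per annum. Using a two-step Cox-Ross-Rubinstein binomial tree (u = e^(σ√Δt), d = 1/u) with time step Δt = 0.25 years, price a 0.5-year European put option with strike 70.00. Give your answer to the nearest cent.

CRR parameters: u = e^(σ√Δt) = e^(0.15·√0.25) = 1.0779, d = 1/u = 0.9277
Per-period rate: rΔt = 0.04·0.25 = 0.01, so R = e^0.01 = 1.0101
Risk-neutral probability p = (e^0.01 − 0.9277)/(1.0779 − 0.9277) = 0.0823/0.1501 = 0.5482
Terminal stock prices: S_uu = 87.14, S_ud = 75, S_dd = 64.55
Terminal payoffs (K − S): max(-17.14, 0) = 0, max(-5, 0) = 0, max(5.447, 0) = 5.447
Node u (S = 80.84): V_u = e^(−0.01)·[0.5482·0.0000 + 0.4518·0.0000] = 0.0000
Node d (S = 69.58): V_d = e^(−0.01)·[0.5482·0.0000 + 0.4518·5.4469] = 2.4364
Node 0 (S = 75): V_0 = e^(−0.01)·[0.5482·0.0000 + 0.4518·2.4364] = 1.0898

1.09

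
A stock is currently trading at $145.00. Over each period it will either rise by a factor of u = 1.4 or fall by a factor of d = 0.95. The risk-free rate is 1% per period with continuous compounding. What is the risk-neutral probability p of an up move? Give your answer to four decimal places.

p = 0.1334

Risk-neutral probability p = (e^0.01 − 0.95)/(1.4 − 0.95) = 0.0601/0.4500 = 0.1334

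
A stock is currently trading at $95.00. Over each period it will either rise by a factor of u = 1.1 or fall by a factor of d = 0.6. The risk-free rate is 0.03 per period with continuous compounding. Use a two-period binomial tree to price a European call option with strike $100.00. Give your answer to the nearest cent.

Risk-neutral probability p = (e^0.03 − 0.6)/(1.1 − 0.6) = 0.4305/0.5000 = 0.8609
Terminal stock prices: S_uu = 115, S_ud = 62.7, S_dd = 34.2
Terminal payoffs (S − K): max(14.95, 0) = 14.95, max(-37.3, 0) = 0, max(-65.8, 0) = 0
Node u (S = 104.5): V_u = e^(−0.03)·[0.8609·14.9500 + 0.1391·0.0000] = 12.4902
Node d (S = 57): V_d = e^(−0.03)·[0.8609·0.0000 + 0.1391·0.0000] = 0.0000
Node 0 (S = 95): V_0 = e^(−0.03)·[0.8609·12.4902 + 0.1391·0.0000] = 10.4351

$10.44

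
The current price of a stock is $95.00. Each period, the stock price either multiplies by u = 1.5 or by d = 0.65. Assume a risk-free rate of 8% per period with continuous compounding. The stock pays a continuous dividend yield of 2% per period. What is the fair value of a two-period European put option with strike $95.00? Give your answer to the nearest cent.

Per-period risk-free factor R = e^0.08 = 1.0833; dividend-adjusted growth = e^(0.08−0.02) = 1.0618.
Risk-neutral probability p = (1.0618 − 0.65)/(1.5 − 0.65) = 0.4118/0.8500 = 0.4845
Terminal stock prices: S_uu = 213.8, S_ud = 92.62, S_dd = 40.14
Terminal payoffs (K − S): max(-118.8, 0) = 0, max(2.375, 0) = 2.375, max(54.86, 0) = 54.86
Node u (S = 142.5): V_u = e^(−0.08)·[0.4845·0.0000 + 0.5155·2.3750] = 1.1302
Node d (S = 61.75): V_d = e^(−0.08)·[0.4845·2.3750 + 0.5155·54.8625] = 27.1688
Node 0 (S = 95): V_0 = e^(−0.08)·[0.4845·1.1302 + 0.5155·27.1688] = 13.4338

$13.43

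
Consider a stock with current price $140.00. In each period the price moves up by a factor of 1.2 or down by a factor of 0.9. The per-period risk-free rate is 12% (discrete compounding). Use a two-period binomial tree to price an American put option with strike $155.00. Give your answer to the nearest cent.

$15.00

Risk-neutral probability p = (1 + 0.12 − 0.9)/(1.2 − 0.9) = 0.2200/0.3000 = 0.7333
Terminal stock prices: S_uu = 201.6, S_ud = 151.2, S_dd = 113.4
Terminal payoffs (K − S): max(-46.6, 0) = 0, max(3.8, 0) = 3.8, max(41.6, 0) = 41.6
Node u (S = 168): continuation = 1/1.12·[0.7333·0.0000 + 0.2667·3.8000] = 0.9048; exercise value = 0.0000 ≤ continuation, so V_u = 0.9048
Node d (S = 126): continuation = 1/1.12·[0.7333·3.8000 + 0.2667·41.6000] = 12.3929; exercise value = 29.0000 > continuation, so V_d = 29.0000 (exercise)
Node 0 (S = 140): continuation = 1/1.12·[0.7333·0.9048 + 0.2667·29.0000] = 7.4972; exercise value = 15.0000 > continuation, so V_0 = 15.0000 (exercise)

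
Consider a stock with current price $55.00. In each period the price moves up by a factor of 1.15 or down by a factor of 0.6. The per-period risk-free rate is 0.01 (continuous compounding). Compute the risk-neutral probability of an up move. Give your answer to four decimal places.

Risk-neutral probability p = (e^0.01 − 0.6)/(1.15 − 0.6) = 0.4101/0.5500 = 0.7455

p = 0.7455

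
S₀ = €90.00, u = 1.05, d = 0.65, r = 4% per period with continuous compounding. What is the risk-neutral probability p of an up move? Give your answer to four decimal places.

p = 0.9770

Risk-neutral probability p = (e^0.04 − 0.65)/(1.05 − 0.65) = 0.3908/0.4000 = 0.9770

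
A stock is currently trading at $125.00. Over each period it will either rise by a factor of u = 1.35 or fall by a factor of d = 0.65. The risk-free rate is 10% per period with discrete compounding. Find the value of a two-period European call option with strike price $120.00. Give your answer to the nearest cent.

$36.82

Risk-neutral probability p = (1 + 0.1 − 0.65)/(1.35 − 0.65) = 0.4500/0.7000 = 0.6429
Terminal stock prices: S_uu = 227.8, S_ud = 109.7, S_dd = 52.81
Terminal payoffs (S − K): max(107.8, 0) = 107.8, max(-10.31, 0) = 0, max(-67.19, 0) = 0
Node u (S = 168.8): V_u = 1/1.1·[0.6429·107.8125 + 0.3571·0.0000] = 63.0073
Node d (S = 81.25): V_d = 1/1.1·[0.6429·0.0000 + 0.3571·0.0000] = 0.0000
Node 0 (S = 125): V_0 = 1/1.1·[0.6429·63.0073 + 0.3571·0.0000] = 36.8225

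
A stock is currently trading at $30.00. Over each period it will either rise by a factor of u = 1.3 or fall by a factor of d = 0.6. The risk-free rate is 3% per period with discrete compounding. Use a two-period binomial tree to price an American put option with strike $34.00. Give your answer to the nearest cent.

$8.36

Risk-neutral probability p = (1 + 0.03 − 0.6)/(1.3 − 0.6) = 0.4300/0.7000 = 0.6143
Terminal stock prices: S_uu = 50.7, S_ud = 23.4, S_dd = 10.8
Terminal payoffs (K − S): max(-16.7, 0) = 0, max(10.6, 0) = 10.6, max(23.2, 0) = 23.2
Node u (S = 39): continuation = 1/1.03·[0.6143·0.0000 + 0.3857·10.6000] = 3.9695; exercise value = 0.0000 ≤ continuation, so V_u = 3.9695
Node d (S = 18): continuation = 1/1.03·[0.6143·10.6000 + 0.3857·23.2000] = 15.0097; exercise value = 16.0000 > continuation, so V_d = 16.0000 (exercise)
Node 0 (S = 30): continuation = 1/1.03·[0.6143·3.9695 + 0.3857·16.0000] = 8.3591; exercise value = 4.0000 ≤ continuation, so V_0 = 8.3591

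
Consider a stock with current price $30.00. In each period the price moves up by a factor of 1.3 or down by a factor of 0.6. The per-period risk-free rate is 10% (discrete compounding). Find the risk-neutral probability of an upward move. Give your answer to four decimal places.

p = 0.7143

Risk-neutral probability p = (1 + 0.1 − 0.6)/(1.3 − 0.6) = 0.5000/0.7000 = 0.7143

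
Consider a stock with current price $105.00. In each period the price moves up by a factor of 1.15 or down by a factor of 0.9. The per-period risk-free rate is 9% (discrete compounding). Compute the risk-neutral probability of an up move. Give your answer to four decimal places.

Risk-neutral probability p = (1 + 0.09 − 0.9)/(1.15 − 0.9) = 0.1900/0.2500 = 0.7600

p = 0.7600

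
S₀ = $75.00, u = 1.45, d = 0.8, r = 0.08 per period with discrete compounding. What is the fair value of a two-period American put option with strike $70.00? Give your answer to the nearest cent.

$6.11

Risk-neutral probability p = (1 + 0.08 − 0.8)/(1.45 − 0.8) = 0.2800/0.6500 = 0.4308
Terminal stock prices: S_uu = 157.7, S_ud = 87, S_dd = 48
Terminal payoffs (K − S): max(-87.69, 0) = 0, max(-17, 0) = 0, max(22, 0) = 22
Node u (S = 108.8): continuation = 1/1.08·[0.4308·0.0000 + 0.5692·0.0000] = 0.0000; exercise value = 0.0000 ≤ continuation, so V_u = 0.0000
Node d (S = 60): continuation = 1/1.08·[0.4308·0.0000 + 0.5692·22.0000] = 11.5954; exercise value = 10.0000 ≤ continuation, so V_d = 11.5954
Node 0 (S = 75): continuation = 1/1.08·[0.4308·0.0000 + 0.5692·11.5954] = 6.1116; exercise value = 0.0000 ≤ continuation, so V_0 = 6.1116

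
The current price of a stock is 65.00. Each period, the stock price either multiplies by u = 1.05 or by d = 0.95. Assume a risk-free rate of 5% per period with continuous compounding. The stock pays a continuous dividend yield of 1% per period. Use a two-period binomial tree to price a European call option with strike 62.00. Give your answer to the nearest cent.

Per-period risk-free factor R = e^0.05 = 1.0513; dividend-adjusted growth = e^(0.05−0.01) = 1.0408.
Risk-neutral probability p = (1.0408 − 0.95)/(1.05 − 0.95) = 0.0908/0.1000 = 0.9081
Terminal stock prices: S_uu = 71.66, S_ud = 64.84, S_dd = 58.66
Terminal payoffs (S − K): max(9.663, 0) = 9.663, max(2.837, 0) = 2.837, max(-3.337, 0) = 0
Node u (S = 68.25): V_u = e^(−0.05)·[0.9081·9.6625 + 0.0919·2.8375] = 8.5947
Node d (S = 61.75): V_d = e^(−0.05)·[0.9081·2.8375 + 0.0919·0.0000] = 2.4511
Node 0 (S = 65): V_0 = e^(−0.05)·[0.9081·8.5947 + 0.0919·2.4511] = 7.6385

7.64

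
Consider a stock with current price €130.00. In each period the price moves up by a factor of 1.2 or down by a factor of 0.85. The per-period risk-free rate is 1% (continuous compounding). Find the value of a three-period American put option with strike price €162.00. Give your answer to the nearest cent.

€35.14

Risk-neutral probability p = (e^0.01 − 0.85)/(1.2 − 0.85) = 0.1601/0.3500 = 0.4573
Terminal stock prices: S_uuu = 224.6, S_uud = 159.1, S_udd = 112.7, S_ddd = 79.84
Terminal payoffs (K − S): max(-62.64, 0) = 0, max(2.88, 0) = 2.88, max(49.29, 0) = 49.29, max(82.16, 0) = 82.16
Node uu (S = 187.2): continuation = e^(−0.01)·[0.4573·0.0000 + 0.5427·2.8800] = 1.5475; exercise value = 0.0000 ≤ continuation, so V_uu = 1.5475
Node ud (S = 132.6): continuation = e^(−0.01)·[0.4573·2.8800 + 0.5427·49.2900] = 27.7881; exercise value = 29.4000 > continuation, so V_ud = 29.4000 (exercise)
Node dd (S = 93.92): continuation = e^(−0.01)·[0.4573·49.2900 + 0.5427·82.1638] = 66.4631; exercise value = 68.0750 > continuation, so V_dd = 68.0750 (exercise)
Node u (S = 156): continuation = e^(−0.01)·[0.4573·1.5475 + 0.5427·29.4000] = 16.4976; exercise value = 6.0000 ≤ continuation, so V_u = 16.4976
Node d (S = 110.5): continuation = e^(−0.01)·[0.4573·29.4000 + 0.5427·68.0750] = 49.8881; exercise value = 51.5000 > continuation, so V_d = 51.5000 (exercise)
Node 0 (S = 130): continuation = e^(−0.01)·[0.4573·16.4976 + 0.5427·51.5000] = 35.1407; exercise value = 32.0000 ≤ continuation, so V_0 = 35.1407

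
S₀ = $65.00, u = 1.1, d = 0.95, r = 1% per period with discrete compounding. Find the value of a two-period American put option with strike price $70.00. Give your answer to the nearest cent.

$5.39

Risk-neutral probability p = (1 + 0.01 − 0.95)/(1.1 − 0.95) = 0.0600/0.1500 = 0.4000
Terminal stock prices: S_uu = 78.65, S_ud = 67.92, S_dd = 58.66
Terminal payoffs (K − S): max(-8.65, 0) = 0, max(2.075, 0) = 2.075, max(11.34, 0) = 11.34
Node u (S = 71.5): continuation = 1/1.01·[0.4000·0.0000 + 0.6000·2.0750] = 1.2327; exercise value = 0.0000 ≤ continuation, so V_u = 1.2327
Node d (S = 61.75): continuation = 1/1.01·[0.4000·2.0750 + 0.6000·11.3375] = 7.5569; exercise value = 8.2500 > continuation, so V_d = 8.2500 (exercise)
Node 0 (S = 65): continuation = 1/1.01·[0.4000·1.2327 + 0.6000·8.2500] = 5.3892; exercise value = 5.0000 ≤ continuation, so V_0 = 5.3892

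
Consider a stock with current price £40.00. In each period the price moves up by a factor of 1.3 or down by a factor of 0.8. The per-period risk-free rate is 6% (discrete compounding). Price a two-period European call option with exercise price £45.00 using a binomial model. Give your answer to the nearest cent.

£5.44

Risk-neutral probability p = (1 + 0.06 − 0.8)/(1.3 − 0.8) = 0.2600/0.5000 = 0.5200
Terminal stock prices: S_uu = 67.6, S_ud = 41.6, S_dd = 25.6
Terminal payoffs (S − K): max(22.6, 0) = 22.6, max(-3.4, 0) = 0, max(-19.4, 0) = 0
Node u (S = 52): V_u = 1/1.06·[0.5200·22.6000 + 0.4800·0.0000] = 11.0868
Node d (S = 32): V_d = 1/1.06·[0.5200·0.0000 + 0.4800·0.0000] = 0.0000
Node 0 (S = 40): V_0 = 1/1.06·[0.5200·11.0868 + 0.4800·0.0000] = 5.4388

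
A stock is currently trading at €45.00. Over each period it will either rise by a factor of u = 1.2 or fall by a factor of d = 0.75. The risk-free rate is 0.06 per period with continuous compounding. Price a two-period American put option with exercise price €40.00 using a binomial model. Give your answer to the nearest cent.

Risk-neutral probability p = (e^0.06 − 0.75)/(1.2 − 0.75) = 0.3118/0.4500 = 0.6930
Terminal stock prices: S_uu = 64.8, S_ud = 40.5, S_dd = 25.31
Terminal payoffs (K − S): max(-24.8, 0) = 0, max(-0.5, 0) = 0, max(14.69, 0) = 14.69
Node u (S = 54): continuation = e^(−0.06)·[0.6930·0.0000 + 0.3070·0.0000] = 0.0000; exercise value = 0.0000 ≤ continuation, so V_u = 0.0000
Node d (S = 33.75): continuation = e^(−0.06)·[0.6930·0.0000 + 0.3070·14.6875] = 4.2469; exercise value = 6.2500 > continuation, so V_d = 6.2500 (exercise)
Node 0 (S = 45): continuation = e^(−0.06)·[0.6930·0.0000 + 0.3070·6.2500] = 1.8072; exercise value = 0.0000 ≤ continuation, so V_0 = 1.8072

€1.81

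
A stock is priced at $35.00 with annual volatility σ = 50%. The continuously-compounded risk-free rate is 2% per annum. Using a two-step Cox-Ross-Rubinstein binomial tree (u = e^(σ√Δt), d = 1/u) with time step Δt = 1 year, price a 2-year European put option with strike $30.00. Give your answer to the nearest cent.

$5.98

CRR parameters: u = e^(σ√Δt) = e^(0.5·√1) = 1.6487, d = 1/u = 0.6065
Per-period rate: rΔt = 0.02·1 = 0.02, so R = e^0.02 = 1.0202
Risk-neutral probability p = (e^0.02 − 0.6065)/(1.6487 − 0.6065) = 0.4137/1.0422 = 0.3969
Terminal stock prices: S_uu = 95.14, S_ud = 35, S_dd = 12.88
Terminal payoffs (K − S): max(-65.14, 0) = 0, max(-5, 0) = 0, max(17.12, 0) = 17.12
Node u (S = 57.71): V_u = e^(−0.02)·[0.3969·0.0000 + 0.6031·0.0000] = 0.0000
Node d (S = 21.23): V_d = e^(−0.02)·[0.3969·0.0000 + 0.6031·17.1242] = 10.1227
Node 0 (S = 35): V_0 = e^(−0.02)·[0.3969·0.0000 + 0.6031·10.1227] = 5.9839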